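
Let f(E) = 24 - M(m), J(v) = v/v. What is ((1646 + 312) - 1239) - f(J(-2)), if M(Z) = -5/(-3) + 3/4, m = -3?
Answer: 8369/12 ≈ 697.42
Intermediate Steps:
J(v) = 1
M(Z) = 29/12 (M(Z) = -5*(-⅓) + 3*(¼) = 5/3 + ¾ = 29/12)
f(E) = 259/12 (f(E) = 24 - 1*29/12 = 24 - 29/12 = 259/12)
((1646 + 312) - 1239) - f(J(-2)) = ((1646 + 312) - 1239) - 1*259/12 = (1958 - 1239) - 259/12 = 719 - 259/12 = 8369/12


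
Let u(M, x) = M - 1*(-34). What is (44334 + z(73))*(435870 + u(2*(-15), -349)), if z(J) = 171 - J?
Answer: 19366753568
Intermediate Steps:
u(M, x) = 34 + M (u(M, x) = M + 34 = 34 + M)
(44334 + z(73))*(435870 + u(2*(-15), -349)) = (44334 + (171 - 1*73))*(435870 + (34 + 2*(-15))) = (44334 + (171 - 73))*(435870 + (34 - 30)) = (44334 + 98)*(435870 + 4) = 44432*435874 = 19366753568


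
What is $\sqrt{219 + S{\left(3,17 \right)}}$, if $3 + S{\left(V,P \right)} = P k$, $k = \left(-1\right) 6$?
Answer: $\sqrt{114} \approx 10.677$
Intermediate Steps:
$k = -6$
$S{\left(V,P \right)} = -3 - 6 P$ ($S{\left(V,P \right)} = -3 + P \left(-6\right) = -3 - 6 P$)
$\sqrt{219 + S{\left(3,17 \right)}} = \sqrt{219 - 105} = \sqrt{114}$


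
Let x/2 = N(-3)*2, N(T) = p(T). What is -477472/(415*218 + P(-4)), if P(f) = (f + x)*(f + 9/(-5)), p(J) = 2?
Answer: -1193680/226117 ≈ -5.2790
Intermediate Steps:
N(T) = 2
x = 8 (x = 2*(2*2) = 2*4 = 8)
P(f) = (8 + f)*(-9/5 + f) (P(f) = (f + 8)*(f + 9/(-5)) = (8 + f)*(f + 9*(-⅕)) = (8 + f)*(f - 9/5) = (8 + f)*(-9/5 + f))
-477472/(415*218 + P(-4)) = -477472/(415*218 + (-72/5 + (-4)² + (31/5)*(-4))) = -477472/(90470 + (-72/5 + 16 - 124/5)) = -477472/(90470 - 116/5) = -477472/452234/5 = -477472*5/452234 = -1193680/226117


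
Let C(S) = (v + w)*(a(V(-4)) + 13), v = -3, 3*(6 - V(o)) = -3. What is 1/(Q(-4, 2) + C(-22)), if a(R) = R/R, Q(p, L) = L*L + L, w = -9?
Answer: -1/162 ≈ -0.0061728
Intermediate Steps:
V(o) = 7 (V(o) = 6 - 1/3*(-3) = 6 + 1 = 7)
Q(p, L) = L + L**2 (Q(p, L) = L**2 + L = L + L**2)
a(R) = 1
C(S) = -168 (C(S) = (-3 - 9)*(1 + 13) = -12*14 = -168)
1/(Q(-4, 2) + C(-22)) = 1/(2*(1 + 2) - 168) = 1/(2*3 - 168) = 1/(6 - 168) = 1/(-162) = -1/162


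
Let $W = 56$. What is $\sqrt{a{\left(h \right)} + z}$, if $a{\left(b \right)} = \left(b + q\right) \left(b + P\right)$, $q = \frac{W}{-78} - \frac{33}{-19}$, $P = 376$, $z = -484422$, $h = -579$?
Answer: $\frac{5 i \sqrt{8062526082}}{741} \approx 605.88 i$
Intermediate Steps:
$q = \frac{755}{741}$ ($q = \frac{56}{-78} - \frac{33}{-19} = 56 \left(- \frac{1}{78}\right) - - \frac{33}{19} = - \frac{28}{39} + \frac{33}{19} = \frac{755}{741} \approx 1.0189$)
$a{\left(b \right)} = \left(376 + b\right) \left(\frac{755}{741} + b\right)$ ($a{\left(b \right)} = \left(b + \frac{755}{741}\right) \left(b + 376\right) = \left(\frac{755}{741} + b\right) \left(376 + b\right) = \left(376 + b\right) \left(\frac{755}{741} + b\right)$)
$\sqrt{a{\left(h \right)} + z} = \sqrt{\left(\frac{283880}{741} + \left(-579\right)^{2} + \frac{279371}{741} \left(-579\right)\right) - 484422} = \sqrt{\left(\frac{283880}{741} + 335241 - \frac{53918603}{247}\right) - 484422} = \sqrt{\frac{86941652}{741} - 484422} = \sqrt{- \frac{272015050}{741}} = \frac{5 i \sqrt{8062526082}}{741}$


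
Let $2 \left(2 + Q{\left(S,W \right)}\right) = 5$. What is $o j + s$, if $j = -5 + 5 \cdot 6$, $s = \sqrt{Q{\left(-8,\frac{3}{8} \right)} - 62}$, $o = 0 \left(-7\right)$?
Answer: $\frac{i \sqrt{246}}{2} \approx 7.8422 i$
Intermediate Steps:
$Q{\left(S,W \right)} = \frac{1}{2}$ ($Q{\left(S,W \right)} = -2 + \frac{1}{2} \cdot 5 = -2 + \frac{5}{2} = \frac{1}{2}$)
$o = 0$
$s = \frac{i \sqrt{246}}{2}$ ($s = \sqrt{\frac{1}{2} - 62} = \sqrt{- \frac{123}{2}} = \frac{i \sqrt{246}}{2} \approx 7.8422 i$)
$j = 25$ ($j = -5 + 30 = 25$)
$o j + s = 0 \cdot 25 + \frac{i \sqrt{246}}{2} = 0 + \frac{i \sqrt{246}}{2} = \frac{i \sqrt{246}}{2}$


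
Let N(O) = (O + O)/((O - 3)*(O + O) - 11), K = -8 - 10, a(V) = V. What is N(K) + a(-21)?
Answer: -15681/745 ≈ -21.048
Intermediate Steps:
K = -18
N(O) = 2*O/(-11 + 2*O*(-3 + O)) (N(O) = (2*O)/((-3 + O)*(2*O) - 11) = (2*O)/(2*O*(-3 + O) - 11) = (2*O)/(-11 + 2*O*(-3 + O)) = 2*O/(-11 + 2*O*(-3 + O)))
N(K) + a(-21) = 2*(-18)/(-11 - 6*(-18) + 2*(-18)**2) - 21 = 2*(-18)/(-11 + 108 + 2*324) - 21 = 2*(-18)/(-11 + 108 + 648) - 21 = 2*(-18)/745 - 21 = 2*(-18)*(1/745) - 21 = -36/745 - 21 = -15681/745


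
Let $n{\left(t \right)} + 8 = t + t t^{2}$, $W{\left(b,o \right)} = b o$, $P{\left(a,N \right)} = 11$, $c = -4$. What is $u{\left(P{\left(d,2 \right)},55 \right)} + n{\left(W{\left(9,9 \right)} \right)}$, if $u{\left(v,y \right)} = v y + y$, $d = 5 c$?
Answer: $532174$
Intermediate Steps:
$d = -20$ ($d = 5 \left(-4\right) = -20$)
$u{\left(v,y \right)} = y + v y$
$n{\left(t \right)} = -8 + t + t^{3}$ ($n{\left(t \right)} = -8 + \left(t + t t^{2}\right) = -8 + \left(t + t^{3}\right) = -8 + t + t^{3}$)
$u{\left(P{\left(d,2 \right)},55 \right)} + n{\left(W{\left(9,9 \right)} \right)} = 55 \left(1 + 11\right) + \left(-8 + 9 \cdot 9 + \left(9 \cdot 9\right)^{3}\right) = 55 \cdot 12 + \left(-8 + 81 + 81^{3}\right) = 660 + \left(-8 + 81 + 531441\right) = 660 + 531514 = 532174$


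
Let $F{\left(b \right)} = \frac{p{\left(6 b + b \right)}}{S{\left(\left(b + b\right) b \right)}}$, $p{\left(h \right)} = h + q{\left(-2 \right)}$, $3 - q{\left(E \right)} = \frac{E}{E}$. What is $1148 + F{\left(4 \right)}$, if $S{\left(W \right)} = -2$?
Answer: $1133$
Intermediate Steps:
$q{\left(E \right)} = 2$ ($q{\left(E \right)} = 3 - \frac{E}{E} = 3 - 1 = 2$)
$p{\left(h \right)} = 2 + h$ ($p{\left(h \right)} = h + 2 = 2 + h$)
$F{\left(b \right)} = -1 - \frac{7 b}{2}$ ($F{\left(b \right)} = \frac{2 + \left(6 b + b\right)}{-2} = \left(2 + 7 b\right) \left(- \frac{1}{2}\right) = -1 - \frac{7 b}{2}$)
$1148 + F{\left(4 \right)} = 1148 - 15 = 1133$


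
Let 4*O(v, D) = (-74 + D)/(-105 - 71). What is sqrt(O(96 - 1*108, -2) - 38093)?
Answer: I*sqrt(73747839)/44 ≈ 195.17*I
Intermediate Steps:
O(v, D) = 37/352 - D/704 (O(v, D) = ((-74 + D)/(-105 - 71))/4 = ((-74 + D)/(-176))/4 = ((-74 + D)*(-1/176))/4 = (37/88 - D/176)/4 = 37/352 - D/704)
sqrt(O(96 - 1*108, -2) - 38093) = sqrt((37/352 - 1/704*(-2)) - 38093) = sqrt((37/352 + 1/352) - 38093) = sqrt(19/176 - 38093) = sqrt(-6704349/176) = I*sqrt(73747839)/44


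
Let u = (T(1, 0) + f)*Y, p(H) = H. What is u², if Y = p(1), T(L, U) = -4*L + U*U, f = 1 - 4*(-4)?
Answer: 169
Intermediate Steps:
f = 17 (f = 1 + 16 = 17)
T(L, U) = U² - 4*L (T(L, U) = -4*L + U² = U² - 4*L)
Y = 1
u = 13 (u = ((0² - 4*1) + 17)*1 = ((0 - 4) + 17)*1 = (-4 + 17)*1 = 13*1 = 13)
u² = 13² = 169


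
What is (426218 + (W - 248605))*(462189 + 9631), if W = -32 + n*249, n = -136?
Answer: 67808554940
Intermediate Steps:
W = -33896 (W = -32 - 136*249 = -32 - 33864 = -33896)
(426218 + (W - 248605))*(462189 + 9631) = (426218 + (-33896 - 248605))*(462189 + 9631) = (426218 - 282501)*471820 = 143717*471820 = 67808554940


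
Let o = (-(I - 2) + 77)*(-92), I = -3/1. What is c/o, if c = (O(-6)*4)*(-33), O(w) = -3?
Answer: -99/1886 ≈ -0.052492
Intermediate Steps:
I = -3 (I = -3*1 = -3)
o = -7544 (o = (-(-3 - 2) + 77)*(-92) = (-1*(-5) + 77)*(-92) = (5 + 77)*(-92) = 82*(-92) = -7544)
c = 396 (c = -3*4*(-33) = -12*(-33) = 396)
c/o = 396/(-7544) = 396*(-1/7544) = -99/1886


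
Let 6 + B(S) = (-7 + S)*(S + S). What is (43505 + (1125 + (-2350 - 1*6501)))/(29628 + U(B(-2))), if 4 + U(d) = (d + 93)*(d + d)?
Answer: 35779/37004 ≈ 0.96690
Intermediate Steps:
B(S) = -6 + 2*S*(-7 + S) (B(S) = -6 + (-7 + S)*(S + S) = -6 + (-7 + S)*(2*S) = -6 + 2*S*(-7 + S))
U(d) = -4 + 2*d*(93 + d) (U(d) = -4 + (d + 93)*(d + d) = -4 + (93 + d)*(2*d) = -4 + 2*d*(93 + d))
(43505 + (1125 + (-2350 - 1*6501)))/(29628 + U(B(-2))) = (43505 + (1125 + (-2350 - 1*6501)))/(29628 + (-4 + 2*(-6 - 14*(-2) + 2*(-2)**2)**2 + 186*(-6 - 14*(-2) + 2*(-2)**2))) = (43505 + (1125 + (-2350 - 6501)))/(29628 + (-4 + 2*(-6 + 28 + 2*4)**2 + 186*(-6 + 28 + 2*4))) = (43505 + (1125 - 8851))/(29628 + (-4 + 2*(-6 + 28 + 8)**2 + 186*(-6 + 28 + 8))) = (43505 - 7726)/(29628 + (-4 + 2*30**2 + 186*30)) = 35779/(29628 + (-4 + 2*900 + 5580)) = 35779/(29628 + (-4 + 1800 + 5580)) = 35779/(29628 + 7376) = 35779/37004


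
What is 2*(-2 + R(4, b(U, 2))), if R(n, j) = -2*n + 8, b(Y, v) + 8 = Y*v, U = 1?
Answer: -4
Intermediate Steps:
b(Y, v) = -8 + Y*v
R(n, j) = 8 - 2*n
2*(-2 + R(4, b(U, 2))) = 2*(-2 + (8 - 2*4)) = 2*(-2 + (8 - 8)) = 2*(-2 + 0) = 2*(-2) = -4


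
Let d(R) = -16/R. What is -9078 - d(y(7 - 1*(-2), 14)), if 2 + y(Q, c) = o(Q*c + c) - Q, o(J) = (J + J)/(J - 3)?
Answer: -11140898/1227 ≈ -9079.8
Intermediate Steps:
o(J) = 2*J/(-3 + J) (o(J) = (2*J)/(-3 + J) = 2*J/(-3 + J))
y(Q, c) = -2 - Q + 2*(c + Q*c)/(-3 + c + Q*c) (y(Q, c) = -2 + (2*(Q*c + c)/(-3 + (Q*c + c)) - Q) = -2 + (2*(c + Q*c)/(-3 + (c + Q*c)) - Q) = -2 + (2*(c + Q*c)/(-3 + c + Q*c) - Q) = -2 + (-Q + 2*(c + Q*c)/(-3 + c + Q*c)) = -2 - Q + 2*(c + Q*c)/(-3 + c + Q*c))
-9078 - d(y(7 - 1*(-2), 14)) = -9078 - (-16)/((6 + 3*(7 - 1*(-2)) - 1*(7 - 1*(-2))*14 - 1*14*(7 - 1*(-2))²)/(-3 + 14 + (7 - 1*(-2))*14)) = -9078 - (-16)/((6 + 3*(7 + 2) - 1*(7 + 2)*14 - 1*14*(7 + 2)²)/(-3 + 14 + (7 + 2)*14)) = -9078 - (-16)/((6 + 3*9 - 1*9*14 - 1*14*9²)/(-3 + 14 + 9*14)) = -9078 - (-16)/((6 + 27 - 126 - 1*14*81)/(-3 + 14 + 126)) = -9078 - (-16)/((6 + 27 - 126 - 1134)/137) = -9078 - (-16)/((1/137)*(-1227)) = -9078 - (-16)/(-1227/137) = -9078 - (-16)*(-137)/1227 = -9078 - 1*2192/1227 = -9078 - 2192/1227 = -11140898/1227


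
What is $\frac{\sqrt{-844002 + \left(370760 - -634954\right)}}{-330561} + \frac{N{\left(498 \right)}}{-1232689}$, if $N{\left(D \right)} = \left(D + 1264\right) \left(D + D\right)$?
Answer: $- \frac{1754952}{1232689} - \frac{4 \sqrt{1123}}{110187} \approx -1.4249$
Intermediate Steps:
$N{\left(D \right)} = 2 D \left(1264 + D\right)$ ($N{\left(D \right)} = \left(1264 + D\right) 2 D = 2 D \left(1264 + D\right)$)
$\frac{\sqrt{-844002 + \left(370760 - -634954\right)}}{-330561} + \frac{N{\left(498 \right)}}{-1232689} = \frac{\sqrt{-844002 + \left(370760 - -634954\right)}}{-330561} + \frac{2 \cdot 498 \left(1264 + 498\right)}{-1232689} = \sqrt{-844002 + \left(370760 + 634954\right)} \left(- \frac{1}{330561}\right) + 2 \cdot 498 \cdot 1762 \left(- \frac{1}{1232689}\right) = \sqrt{-844002 + 1005714} \left(- \frac{1}{330561}\right) + 1754952 \left(- \frac{1}{1232689}\right) = \sqrt{161712} \left(- \frac{1}{330561}\right) - \frac{1754952}{1232689} = 12 \sqrt{1123} \left(- \frac{1}{330561}\right) - \frac{1754952}{1232689} = - \frac{4 \sqrt{1123}}{110187} - \frac{1754952}{1232689} = - \frac{1754952}{1232689} - \frac{4 \sqrt{1123}}{110187}$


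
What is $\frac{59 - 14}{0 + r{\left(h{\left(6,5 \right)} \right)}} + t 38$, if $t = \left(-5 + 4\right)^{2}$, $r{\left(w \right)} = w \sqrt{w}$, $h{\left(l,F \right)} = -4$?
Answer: $38 + \frac{45 i}{8} \approx 38.0 + 5.625 i$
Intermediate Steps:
$r{\left(w \right)} = w^{\frac{3}{2}}$
$t = 1$ ($t = \left(-1\right)^{2} = 1$)
$\frac{59 - 14}{0 + r{\left(h{\left(6,5 \right)} \right)}} + t 38 = \frac{59 - 14}{0 + \left(-4\right)^{\frac{3}{2}}} + 1 \cdot 38 = \frac{45}{0 - 8 i} + 38 = \frac{45}{\left(-8\right) i} + 38 = 45 \frac{i}{8} + 38 = \frac{45 i}{8} + 38 = 38 + \frac{45 i}{8}$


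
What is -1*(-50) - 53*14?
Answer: -692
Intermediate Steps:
-1*(-50) - 53*14 = 50 - 742 = -692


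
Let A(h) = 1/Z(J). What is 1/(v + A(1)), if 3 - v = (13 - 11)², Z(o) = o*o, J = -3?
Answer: -9/8 ≈ -1.1250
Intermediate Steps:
Z(o) = o²
A(h) = ⅑ (A(h) = 1/((-3)²) = 1/9 = ⅑)
v = -1 (v = 3 - (13 - 11)² = 3 - 1*2² = 3 - 1*4 = 3 - 4 = -1)
1/(v + A(1)) = 1/(-1 + ⅑) = 1/(-8/9) = -9/8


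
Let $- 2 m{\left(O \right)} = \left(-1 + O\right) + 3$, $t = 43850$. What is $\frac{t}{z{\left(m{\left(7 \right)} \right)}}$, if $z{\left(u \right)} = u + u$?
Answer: $- \frac{43850}{9} \approx -4872.2$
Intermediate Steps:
$m{\left(O \right)} = -1 - \frac{O}{2}$ ($m{\left(O \right)} = - \frac{\left(-1 + O\right) + 3}{2} = - \frac{2 + O}{2} = -1 - \frac{O}{2}$)
$z{\left(u \right)} = 2 u$
$\frac{t}{z{\left(m{\left(7 \right)} \right)}} = \frac{43850}{2 \left(-1 - \frac{7}{2}\right)} = \frac{43850}{2 \left(- \frac{9}{2}\right)} = \frac{43850}{-9} = 43850 \left(- \frac{1}{9}\right) = - \frac{43850}{9}$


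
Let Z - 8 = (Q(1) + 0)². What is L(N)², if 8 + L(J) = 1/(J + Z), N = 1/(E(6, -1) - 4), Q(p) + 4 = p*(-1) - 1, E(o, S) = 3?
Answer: 117649/1849 ≈ 63.628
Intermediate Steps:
Q(p) = -5 - p (Q(p) = -4 + (p*(-1) - 1) = -4 + (-p - 1) = -4 + (-1 - p) = -5 - p)
Z = 44 (Z = 8 + ((-5 - 1*1) + 0)² = 8 + ((-5 - 1) + 0)² = 8 + (-6 + 0)² = 8 + (-6)² = 8 + 36 = 44)
N = -1 (N = 1/(3 - 4) = 1/(-1) = -1)
L(J) = -8 + 1/(44 + J) (L(J) = -8 + 1/(J + 44) = -8 + 1/(44 + J))
L(N)² = ((-351 - 8*(-1))/(44 - 1))² = ((-351 + 8)/43)² = ((1/43)*(-343))² = (-343/43)² = 117649/1849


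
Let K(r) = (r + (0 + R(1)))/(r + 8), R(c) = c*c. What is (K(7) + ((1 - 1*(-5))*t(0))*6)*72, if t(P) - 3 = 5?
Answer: 103872/5 ≈ 20774.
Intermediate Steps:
R(c) = c²
t(P) = 8 (t(P) = 3 + 5 = 8)
K(r) = (1 + r)/(8 + r) (K(r) = (r + (0 + 1²))/(r + 8) = (r + (0 + 1))/(8 + r) = (r + 1)/(8 + r) = (1 + r)/(8 + r))
(K(7) + ((1 - 1*(-5))*t(0))*6)*72 = ((1 + 7)/(8 + 7) + ((1 - 1*(-5))*8)*6)*72 = (8/15 + ((1 + 5)*8)*6)*72 = ((1/15)*8 + (6*8)*6)*72 = (8/15 + 48*6)*72 = (8/15 + 288)*72 = (4328/15)*72 = 103872/5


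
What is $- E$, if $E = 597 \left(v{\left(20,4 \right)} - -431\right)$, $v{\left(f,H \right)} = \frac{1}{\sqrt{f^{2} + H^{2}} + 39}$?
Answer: $- \frac{21872886}{85} + \frac{2388 \sqrt{26}}{1105} \approx -2.5732 \cdot 10^{5}$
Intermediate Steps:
$v{\left(f,H \right)} = \frac{1}{39 + \sqrt{H^{2} + f^{2}}}$ ($v{\left(f,H \right)} = \frac{1}{\sqrt{H^{2} + f^{2}} + 39} = \frac{1}{39 + \sqrt{H^{2} + f^{2}}}$)
$E = 257307 + \frac{597}{39 + 4 \sqrt{26}}$ ($E = 597 \left(\frac{1}{39 + \sqrt{4^{2} + 20^{2}}} - -431\right) = 597 \left(\frac{1}{39 + \sqrt{16 + 400}} + \left(-309 + 740\right)\right) = 597 \left(\frac{1}{39 + \sqrt{416}} + 431\right) = 597 \left(\frac{1}{39 + 4 \sqrt{26}} + 431\right) = 597 \left(431 + \frac{1}{39 + 4 \sqrt{26}}\right) = 257307 + \frac{597}{39 + 4 \sqrt{26}} \approx 2.5732 \cdot 10^{5}$)
$- E = - (\frac{21872886}{85} - \frac{2388 \sqrt{26}}{1105}) = - \frac{21872886}{85} + \frac{2388 \sqrt{26}}{1105}$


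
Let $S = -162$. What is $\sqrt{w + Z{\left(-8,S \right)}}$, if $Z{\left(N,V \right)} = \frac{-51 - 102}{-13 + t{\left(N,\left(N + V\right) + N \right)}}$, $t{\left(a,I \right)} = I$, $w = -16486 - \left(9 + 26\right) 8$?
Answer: $\frac{i \sqrt{611611223}}{191} \approx 129.48 i$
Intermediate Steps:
$w = -16766$ ($w = -16486 - 35 \cdot 8 = -16486 - 280 = -16766$)
$Z{\left(N,V \right)} = - \frac{153}{-13 + V + 2 N}$ ($Z{\left(N,V \right)} = \frac{-51 - 102}{-13 + \left(\left(N + V\right) + N\right)} = - \frac{153}{-13 + \left(V + 2 N\right)} = - \frac{153}{-13 + V + 2 N}$)
$\sqrt{w + Z{\left(-8,S \right)}} = \sqrt{-16766 - \frac{153}{-13 - 162 + 2 \left(-8\right)}} = \sqrt{-16766 - \frac{153}{-13 - 162 - 16}} = \sqrt{-16766 - \frac{153}{-191}} = \sqrt{-16766 - - \frac{153}{191}} = \sqrt{-16766 + \frac{153}{191}} = \sqrt{- \frac{3202153}{191}} = \frac{i \sqrt{611611223}}{191}$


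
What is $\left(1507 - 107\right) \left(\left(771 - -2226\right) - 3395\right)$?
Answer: $-557200$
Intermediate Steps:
$\left(1507 - 107\right) \left(\left(771 - -2226\right) - 3395\right) = 1400 \left(\left(771 + 2226\right) - 3395\right) = 1400 \left(2997 - 3395\right) = 1400 \left(-398\right) = -557200$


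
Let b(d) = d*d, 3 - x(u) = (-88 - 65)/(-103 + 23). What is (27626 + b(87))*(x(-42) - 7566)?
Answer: -4259953527/16 ≈ -2.6625e+8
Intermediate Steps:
x(u) = 87/80 (x(u) = 3 - (-88 - 65)/(-103 + 23) = 3 - (-153)/(-80) = 3 - (-153)*(-1)/80 = 3 - 1*153/80 = 3 - 153/80 = 87/80)
b(d) = d²
(27626 + b(87))*(x(-42) - 7566) = (27626 + 87²)*(87/80 - 7566) = (27626 + 7569)*(-605193/80) = 35195*(-605193/80) = -4259953527/16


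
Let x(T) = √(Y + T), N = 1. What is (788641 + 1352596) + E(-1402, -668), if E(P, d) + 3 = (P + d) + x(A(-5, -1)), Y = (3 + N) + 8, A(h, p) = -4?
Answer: 2139164 + 2*√2 ≈ 2.1392e+6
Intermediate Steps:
Y = 12 (Y = (3 + 1) + 8 = 4 + 8 = 12)
x(T) = √(12 + T)
E(P, d) = -3 + P + d + 2*√2 (E(P, d) = -3 + ((P + d) + √(12 - 4)) = -3 + ((P + d) + √8) = -3 + ((P + d) + 2*√2) = -3 + (P + d + 2*√2) = -3 + P + d + 2*√2)
(788641 + 1352596) + E(-1402, -668) = (788641 + 1352596) + (-3 - 1402 - 668 + 2*√2) = 2141237 + (-2073 + 2*√2) = 2139164 + 2*√2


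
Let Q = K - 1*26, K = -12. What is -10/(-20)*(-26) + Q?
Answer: -51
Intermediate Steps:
Q = -38 (Q = -12 - 1*26 = -12 - 26 = -38)
-10/(-20)*(-26) + Q = -10/(-20)*(-26) - 38 = -10*(-1/20)*(-26) - 38 = (½)*(-26) - 38 = -13 - 38 = -51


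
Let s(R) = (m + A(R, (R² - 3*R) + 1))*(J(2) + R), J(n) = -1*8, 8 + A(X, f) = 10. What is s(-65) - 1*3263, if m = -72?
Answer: 1847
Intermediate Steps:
A(X, f) = 2 (A(X, f) = -8 + 10 = 2)
J(n) = -8
s(R) = 560 - 70*R (s(R) = (-72 + 2)*(-8 + R) = -70*(-8 + R) = 560 - 70*R)
s(-65) - 1*3263 = (560 - 70*(-65)) - 1*3263 = (560 + 4550) - 3263 = 5110 - 3263 = 1847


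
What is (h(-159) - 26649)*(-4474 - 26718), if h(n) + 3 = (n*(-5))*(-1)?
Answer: 856126824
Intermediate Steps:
h(n) = -3 + 5*n (h(n) = -3 + (n*(-5))*(-1) = -3 - 5*n*(-1) = -3 + 5*n)
(h(-159) - 26649)*(-4474 - 26718) = ((-3 + 5*(-159)) - 26649)*(-4474 - 26718) = ((-3 - 795) - 26649)*(-31192) = (-798 - 26649)*(-31192) = -27447*(-31192) = 856126824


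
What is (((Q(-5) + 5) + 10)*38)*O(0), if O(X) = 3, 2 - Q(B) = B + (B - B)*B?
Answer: 2508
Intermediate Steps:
Q(B) = 2 - B (Q(B) = 2 - (B + (B - B)*B) = 2 - (B + 0*B) = 2 - (B + 0) = 2 - B)
(((Q(-5) + 5) + 10)*38)*O(0) = ((((2 - 1*(-5)) + 5) + 10)*38)*3 = ((((2 + 5) + 5) + 10)*38)*3 = (((7 + 5) + 10)*38)*3 = ((12 + 10)*38)*3 = (22*38)*3 = 836*3 = 2508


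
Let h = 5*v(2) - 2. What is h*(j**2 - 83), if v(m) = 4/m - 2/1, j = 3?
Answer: 148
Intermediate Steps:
v(m) = -2 + 4/m (v(m) = 4/m - 2*1 = 4/m - 2 = -2 + 4/m)
h = -2 (h = 5*(-2 + 4/2) - 2 = 5*(-2 + 4*(1/2)) - 2 = 5*(-2 + 2) - 2 = 5*0 - 2 = 0 - 2 = -2)
h*(j**2 - 83) = -2*(3**2 - 83) = -2*(9 - 83) = -2*(-74) = 148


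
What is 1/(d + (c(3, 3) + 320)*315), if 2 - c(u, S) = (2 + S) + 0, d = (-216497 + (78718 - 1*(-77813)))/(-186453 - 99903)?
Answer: 143178/14297069173 ≈ 1.0014e-5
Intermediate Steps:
d = 29983/143178 (d = (-216497 + (78718 + 77813))/(-286356) = (-216497 + 156531)*(-1/286356) = -59966*(-1/286356) = 29983/143178 ≈ 0.20941)
c(u, S) = -S (c(u, S) = 2 - ((2 + S) + 0) = 2 - (2 + S) = 2 + (-2 - S) = -S)
1/(d + (c(3, 3) + 320)*315) = 1/(29983/143178 + (-1*3 + 320)*315) = 1/(29983/143178 + (-3 + 320)*315) = 1/(29983/143178 + 317*315) = 1/(29983/143178 + 99855) = 1/(14297069173/143178) = 143178/14297069173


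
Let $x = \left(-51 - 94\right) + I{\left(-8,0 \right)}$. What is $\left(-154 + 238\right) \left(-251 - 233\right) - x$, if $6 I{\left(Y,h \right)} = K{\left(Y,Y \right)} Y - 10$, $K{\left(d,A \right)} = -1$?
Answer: $- \frac{121532}{3} \approx -40511.0$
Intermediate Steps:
$I{\left(Y,h \right)} = - \frac{5}{3} - \frac{Y}{6}$ ($I{\left(Y,h \right)} = \frac{- Y - 10}{6} = \frac{-10 - Y}{6} = - \frac{5}{3} - \frac{Y}{6}$)
$x = - \frac{436}{3}$ ($x = \left(-51 - 94\right) - \frac{1}{3} = -145 + \left(- \frac{5}{3} + \frac{4}{3}\right) = -145 - \frac{1}{3} = - \frac{436}{3} \approx -145.33$)
$\left(-154 + 238\right) \left(-251 - 233\right) - x = \left(-154 + 238\right) \left(-251 - 233\right) - - \frac{436}{3} = 84 \left(-484\right) + \frac{436}{3} = -40656 + \frac{436}{3} = - \frac{121532}{3}$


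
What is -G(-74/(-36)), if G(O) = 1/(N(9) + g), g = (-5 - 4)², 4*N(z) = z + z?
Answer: -2/171 ≈ -0.011696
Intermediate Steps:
N(z) = z/2 (N(z) = (z + z)/4 = (2*z)/4 = z/2)
g = 81 (g = (-9)² = 81)
G(O) = 2/171 (G(O) = 1/((½)*9 + 81) = 1/(9/2 + 81) = 1/(171/2) = 2/171)
-G(-74/(-36)) = -1*2/171 = -2/171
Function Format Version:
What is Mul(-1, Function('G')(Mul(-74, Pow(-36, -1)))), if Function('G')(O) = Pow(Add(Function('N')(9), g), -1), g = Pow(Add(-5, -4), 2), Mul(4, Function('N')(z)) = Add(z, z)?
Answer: Rational(-2, 171) ≈ -0.011696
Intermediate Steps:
Function('N')(z) = Mul(Rational(1, 2), z) (Function('N')(z) = Mul(Rational(1, 4), Add(z, z)) = Mul(Rational(1, 4), Mul(2, z)) = Mul(Rational(1, 2), z))
g = 81 (g = Pow(-9, 2) = 81)
Function('G')(O) = Rational(2, 171) (Function('G')(O) = Pow(Add(Mul(Rational(1, 2), 9), 81), -1) = Pow(Add(Rational(9, 2), 81), -1) = Pow(Rational(171, 2), -1) = Rational(2, 171))
Mul(-1, Function('G')(Mul(-74, Pow(-36, -1)))) = Mul(-1, Rational(2, 171)) = Rational(-2, 171)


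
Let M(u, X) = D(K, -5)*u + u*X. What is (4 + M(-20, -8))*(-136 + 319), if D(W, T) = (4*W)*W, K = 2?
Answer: -28548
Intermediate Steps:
D(W, T) = 4*W²
M(u, X) = 16*u + X*u (M(u, X) = (4*2²)*u + u*X = (4*4)*u + X*u = 16*u + X*u)
(4 + M(-20, -8))*(-136 + 319) = (4 - 20*(16 - 8))*(-136 + 319) = (4 - 20*8)*183 = (4 - 160)*183 = -156*183 = -28548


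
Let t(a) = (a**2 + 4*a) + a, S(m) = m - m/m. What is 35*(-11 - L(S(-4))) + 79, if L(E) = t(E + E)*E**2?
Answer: -44056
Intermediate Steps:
S(m) = -1 + m (S(m) = m - 1*1 = m - 1 = -1 + m)
t(a) = a**2 + 5*a
L(E) = 2*E**3*(5 + 2*E) (L(E) = ((E + E)*(5 + (E + E)))*E**2 = ((2*E)*(5 + 2*E))*E**2 = (2*E*(5 + 2*E))*E**2 = 2*E**3*(5 + 2*E))
35*(-11 - L(S(-4))) + 79 = 35*(-11 - (-1 - 4)**3*(10 + 4*(-1 - 4))) + 79 = 35*(-11 - (-5)**3*(10 + 4*(-5))) + 79 = 35*(-11 - (-125)*(10 - 20)) + 79 = 35*(-11 - (-125)*(-10)) + 79 = 35*(-11 - 1*1250) + 79 = 35*(-11 - 1250) + 79 = 35*(-1261) + 79 = -44135 + 79 = -44056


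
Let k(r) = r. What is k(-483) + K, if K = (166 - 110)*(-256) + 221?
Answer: -14598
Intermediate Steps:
K = -14115 (K = 56*(-256) + 221 = -14336 + 221 = -14115)
k(-483) + K = -483 - 14115 = -14598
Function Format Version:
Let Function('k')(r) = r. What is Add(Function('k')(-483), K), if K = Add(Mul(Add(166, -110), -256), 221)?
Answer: -14598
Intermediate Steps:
K = -14115 (K = Add(Mul(56, -256), 221) = Add(-14336, 221) = -14115)
Add(Function('k')(-483), K) = Add(-483, -14115) = -14598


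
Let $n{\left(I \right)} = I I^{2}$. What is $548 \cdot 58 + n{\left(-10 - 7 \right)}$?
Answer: $26871$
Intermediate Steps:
$n{\left(I \right)} = I^{3}$
$548 \cdot 58 + n{\left(-10 - 7 \right)} = 548 \cdot 58 + \left(-10 - 7\right)^{3} = 31784 + \left(-10 - 7\right)^{3} = 31784 + \left(-17\right)^{3} = 31784 - 4913 = 26871$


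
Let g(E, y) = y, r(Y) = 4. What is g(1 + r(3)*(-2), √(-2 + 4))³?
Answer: 2*√2 ≈ 2.8284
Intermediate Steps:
g(1 + r(3)*(-2), √(-2 + 4))³ = (√(-2 + 4))³ = (√2)³ = 2*√2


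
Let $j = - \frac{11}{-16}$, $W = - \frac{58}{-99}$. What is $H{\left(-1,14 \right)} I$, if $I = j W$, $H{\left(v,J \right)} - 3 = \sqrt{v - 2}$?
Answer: $\frac{29}{24} + \frac{29 i \sqrt{3}}{72} \approx 1.2083 + 0.69763 i$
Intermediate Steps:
$W = \frac{58}{99}$ ($W = \left(-58\right) \left(- \frac{1}{99}\right) = \frac{58}{99} \approx 0.58586$)
$j = \frac{11}{16}$ ($j = \left(-11\right) \left(- \frac{1}{16}\right) = \frac{11}{16} \approx 0.6875$)
$H{\left(v,J \right)} = 3 + \sqrt{-2 + v}$ ($H{\left(v,J \right)} = 3 + \sqrt{v - 2} = 3 + \sqrt{-2 + v}$)
$I = \frac{29}{72}$ ($I = \frac{11}{16} \cdot \frac{58}{99} = \frac{29}{72} \approx 0.40278$)
$H{\left(-1,14 \right)} I = \left(3 + \sqrt{-2 - 1}\right) \frac{29}{72} = \left(3 + \sqrt{-3}\right) \frac{29}{72} = \left(3 + i \sqrt{3}\right) \frac{29}{72} = \frac{29}{24} + \frac{29 i \sqrt{3}}{72}$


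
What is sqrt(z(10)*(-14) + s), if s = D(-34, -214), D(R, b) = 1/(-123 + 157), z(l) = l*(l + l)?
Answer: I*sqrt(3236766)/34 ≈ 52.915*I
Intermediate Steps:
z(l) = 2*l**2 (z(l) = l*(2*l) = 2*l**2)
D(R, b) = 1/34
s = 1/34 ≈ 0.029412
sqrt(z(10)*(-14) + s) = sqrt((2*10**2)*(-14) + 1/34) = sqrt((2*100)*(-14) + 1/34) = sqrt(200*(-14) + 1/34) = sqrt(-2800 + 1/34) = sqrt(-95199/34) = I*sqrt(3236766)/34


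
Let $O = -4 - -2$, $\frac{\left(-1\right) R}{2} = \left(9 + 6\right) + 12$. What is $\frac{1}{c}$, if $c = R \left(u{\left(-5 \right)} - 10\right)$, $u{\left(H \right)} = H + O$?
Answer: $\frac{1}{918} \approx 0.0010893$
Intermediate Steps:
$R = -54$ ($R = - 2 \left(\left(9 + 6\right) + 12\right) = - 2 \left(15 + 12\right) = \left(-2\right) 27 = -54$)
$O = -2$ ($O = -4 + 2 = -2$)
$u{\left(H \right)} = -2 + H$ ($u{\left(H \right)} = H - 2 = -2 + H$)
$c = 918$ ($c = - 54 \left(\left(-2 - 5\right) - 10\right) = - 54 \left(-7 - 10\right) = \left(-54\right) \left(-17\right) = 918$)
$\frac{1}{c} = \frac{1}{918}$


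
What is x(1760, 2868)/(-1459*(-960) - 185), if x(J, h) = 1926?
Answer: 1926/1400455 ≈ 0.0013753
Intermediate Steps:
x(1760, 2868)/(-1459*(-960) - 185) = 1926/(-1459*(-960) - 185) = 1926/(1400640 - 185) = 1926/1400455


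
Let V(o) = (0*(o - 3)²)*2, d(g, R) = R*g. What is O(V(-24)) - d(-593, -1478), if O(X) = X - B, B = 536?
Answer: -876990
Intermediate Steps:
V(o) = 0 (V(o) = (0*(-3 + o)²)*2 = 0*2 = 0)
O(X) = -536 + X (O(X) = X - 1*536 = X - 536 = -536 + X)
O(V(-24)) - d(-593, -1478) = (-536 + 0) - (-1478)*(-593) = -536 - 1*876454 = -536 - 876454 = -876990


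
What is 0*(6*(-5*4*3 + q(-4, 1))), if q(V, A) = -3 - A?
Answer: 0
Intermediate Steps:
0*(6*(-5*4*3 + q(-4, 1))) = 0*(6*(-5*4*3 + (-3 - 1*1))) = 0*(6*(-20*3 + (-3 - 1))) = 0*(6*(-60 - 4)) = 0*(6*(-64)) = 0*(-384) = 0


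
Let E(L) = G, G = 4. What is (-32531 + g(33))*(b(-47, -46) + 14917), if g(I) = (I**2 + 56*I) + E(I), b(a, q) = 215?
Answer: -447755880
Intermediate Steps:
E(L) = 4
g(I) = 4 + I**2 + 56*I (g(I) = (I**2 + 56*I) + 4 = 4 + I**2 + 56*I)
(-32531 + g(33))*(b(-47, -46) + 14917) = (-32531 + (4 + 33**2 + 56*33))*(215 + 14917) = (-32531 + (4 + 1089 + 1848))*15132 = (-32531 + 2941)*15132 = -29590*15132 = -447755880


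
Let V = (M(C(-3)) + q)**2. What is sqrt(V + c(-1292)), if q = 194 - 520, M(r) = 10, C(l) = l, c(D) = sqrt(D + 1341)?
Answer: sqrt(99863) ≈ 316.01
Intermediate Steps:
c(D) = sqrt(1341 + D)
q = -326
V = 99856 (V = (10 - 326)**2 = (-316)**2 = 99856)
sqrt(V + c(-1292)) = sqrt(99856 + sqrt(1341 - 1292)) = sqrt(99856 + sqrt(49)) = sqrt(99856 + 7) = sqrt(99863)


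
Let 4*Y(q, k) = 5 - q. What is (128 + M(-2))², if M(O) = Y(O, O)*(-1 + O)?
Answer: 241081/16 ≈ 15068.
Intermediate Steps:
Y(q, k) = 5/4 - q/4 (Y(q, k) = (5 - q)/4 = 5/4 - q/4)
M(O) = (-1 + O)*(5/4 - O/4) (M(O) = (5/4 - O/4)*(-1 + O) = (-1 + O)*(5/4 - O/4))
(128 + M(-2))² = (128 - (-1 - 2)*(-5 - 2)/4)² = (128 - ¼*(-3)*(-7))² = (128 - 21/4)² = (491/4)² = 241081/16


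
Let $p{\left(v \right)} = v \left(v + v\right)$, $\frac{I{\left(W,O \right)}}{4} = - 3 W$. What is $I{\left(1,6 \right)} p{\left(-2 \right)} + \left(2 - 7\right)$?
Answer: $-101$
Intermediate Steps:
$I{\left(W,O \right)} = - 12 W$ ($I{\left(W,O \right)} = 4 \left(- 3 W\right) = - 12 W$)
$p{\left(v \right)} = 2 v^{2}$ ($p{\left(v \right)} = v 2 v = 2 v^{2}$)
$I{\left(1,6 \right)} p{\left(-2 \right)} + \left(2 - 7\right) = \left(-12\right) 1 \cdot 2 \left(-2\right)^{2} + \left(2 - 7\right) = - 12 \cdot 2 \cdot 4 - 5 = \left(-12\right) 8 - 5 = -96 - 5 = -101$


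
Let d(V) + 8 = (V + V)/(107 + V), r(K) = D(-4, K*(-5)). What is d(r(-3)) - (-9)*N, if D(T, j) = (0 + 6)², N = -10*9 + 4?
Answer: -111754/143 ≈ -781.50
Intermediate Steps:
N = -86 (N = -90 + 4 = -86)
D(T, j) = 36 (D(T, j) = 6² = 36)
r(K) = 36
d(V) = -8 + 2*V/(107 + V) (d(V) = -8 + (V + V)/(107 + V) = -8 + (2*V)/(107 + V) = -8 + 2*V/(107 + V))
d(r(-3)) - (-9)*N = 2*(-428 - 3*36)/(107 + 36) - (-9)*(-86) = 2*(-428 - 108)/143 - 1*774 = 2*(1/143)*(-536) - 774 = -1072/143 - 774 = -111754/143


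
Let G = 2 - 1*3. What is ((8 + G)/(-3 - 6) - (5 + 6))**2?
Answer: 11236/81 ≈ 138.72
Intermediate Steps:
G = -1 (G = 2 - 3 = -1)
((8 + G)/(-3 - 6) - (5 + 6))**2 = ((8 - 1)/(-3 - 6) - (5 + 6))**2 = (7/(-9) - 1*11)**2 = (7*(-1/9) - 11)**2 = (-7/9 - 11)**2 = (-106/9)**2 = 11236/81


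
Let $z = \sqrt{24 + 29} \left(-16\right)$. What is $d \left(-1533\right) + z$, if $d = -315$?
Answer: $482895 - 16 \sqrt{53} \approx 4.8278 \cdot 10^{5}$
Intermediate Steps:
$z = - 16 \sqrt{53}$ ($z = \sqrt{53} \left(-16\right) = - 16 \sqrt{53} \approx -116.48$)
$d \left(-1533\right) + z = \left(-315\right) \left(-1533\right) - 16 \sqrt{53} = 482895 - 16 \sqrt{53}$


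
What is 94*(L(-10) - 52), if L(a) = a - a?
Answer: -4888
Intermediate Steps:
L(a) = 0
94*(L(-10) - 52) = 94*(0 - 52) = 94*(-52) = -4888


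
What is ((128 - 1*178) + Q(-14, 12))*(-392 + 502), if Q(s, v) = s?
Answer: -7040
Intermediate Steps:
((128 - 1*178) + Q(-14, 12))*(-392 + 502) = ((128 - 1*178) - 14)*(-392 + 502) = ((128 - 178) - 14)*110 = (-50 - 14)*110 = -64*110 = -7040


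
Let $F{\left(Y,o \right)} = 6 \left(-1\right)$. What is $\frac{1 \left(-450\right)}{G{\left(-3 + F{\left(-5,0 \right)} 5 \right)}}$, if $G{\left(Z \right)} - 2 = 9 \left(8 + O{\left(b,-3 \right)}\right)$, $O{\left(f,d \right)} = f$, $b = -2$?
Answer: $- \frac{225}{28} \approx -8.0357$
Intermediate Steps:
$F{\left(Y,o \right)} = -6$
$G{\left(Z \right)} = 56$ ($G{\left(Z \right)} = 2 + 9 \left(8 - 2\right) = 2 + 9 \cdot 6 = 2 + 54 = 56$)
$\frac{1 \left(-450\right)}{G{\left(-3 + F{\left(-5,0 \right)} 5 \right)}} = \frac{1 \left(-450\right)}{56} = \left(-450\right) \frac{1}{56} = - \frac{225}{28}$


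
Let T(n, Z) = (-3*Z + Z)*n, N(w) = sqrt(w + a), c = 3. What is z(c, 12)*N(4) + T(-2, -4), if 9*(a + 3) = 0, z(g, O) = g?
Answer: -13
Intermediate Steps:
a = -3 (a = -3 + (1/9)*0 = -3 + 0 = -3)
N(w) = sqrt(-3 + w) (N(w) = sqrt(w - 3) = sqrt(-3 + w))
T(n, Z) = -2*Z*n (T(n, Z) = (-2*Z)*n = -2*Z*n)
z(c, 12)*N(4) + T(-2, -4) = 3*sqrt(-3 + 4) - 2*(-4)*(-2) = 3*sqrt(1) - 16 = 3*1 - 16 = 3 - 16 = -13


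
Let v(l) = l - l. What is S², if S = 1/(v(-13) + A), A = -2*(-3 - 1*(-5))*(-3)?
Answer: 1/144 ≈ 0.0069444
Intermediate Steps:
v(l) = 0
A = 12 (A = -2*(-3 + 5)*(-3) = -2*2*(-3) = -4*(-3) = 12)
S = 1/12 (S = 1/(0 + 12) = 1/12 ≈ 0.083333)
S² = (1/12)² = 1/144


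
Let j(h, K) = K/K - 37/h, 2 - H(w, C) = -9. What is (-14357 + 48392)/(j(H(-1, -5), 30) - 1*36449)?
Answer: -24959/26731 ≈ -0.93371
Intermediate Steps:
H(w, C) = 11 (H(w, C) = 2 - 1*(-9) = 2 + 9 = 11)
j(h, K) = 1 - 37/h
(-14357 + 48392)/(j(H(-1, -5), 30) - 1*36449) = (-14357 + 48392)/((-37 + 11)/11 - 1*36449) = 34035/((1/11)*(-26) - 36449) = 34035/(-26/11 - 36449) = 34035/(-400965/11) = 34035*(-11/400965) = -24959/26731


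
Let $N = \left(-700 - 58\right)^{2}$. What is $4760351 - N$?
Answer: $4185787$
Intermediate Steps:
$N = 574564$ ($N = \left(-758\right)^{2} = 574564$)
$4760351 - N = 4760351 - 574564 = 4185787$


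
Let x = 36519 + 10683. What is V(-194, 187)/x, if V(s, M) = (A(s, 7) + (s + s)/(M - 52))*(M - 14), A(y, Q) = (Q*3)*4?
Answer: 947348/3186135 ≈ 0.29733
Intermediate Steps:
x = 47202
A(y, Q) = 12*Q (A(y, Q) = (3*Q)*4 = 12*Q)
V(s, M) = (-14 + M)*(84 + 2*s/(-52 + M)) (V(s, M) = (12*7 + (s + s)/(M - 52))*(M - 14) = (84 + (2*s)/(-52 + M))*(-14 + M) = (84 + 2*s/(-52 + M))*(-14 + M) = (-14 + M)*(84 + 2*s/(-52 + M)))
V(-194, 187)/x = (2*(30576 - 2772*187 - 14*(-194) + 42*187**2 + 187*(-194))/(-52 + 187))/47202 = (2*(30576 - 518364 + 2716 + 42*34969 - 36278)/135)*(1/47202) = (2*(1/135)*(30576 - 518364 + 2716 + 1468698 - 36278))*(1/47202) = (2*(1/135)*947348)*(1/47202) = (1894696/135)*(1/47202) = 947348/3186135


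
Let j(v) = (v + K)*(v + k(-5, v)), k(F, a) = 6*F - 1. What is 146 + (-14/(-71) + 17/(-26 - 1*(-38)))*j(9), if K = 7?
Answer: -89902/213 ≈ -422.08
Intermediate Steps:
k(F, a) = -1 + 6*F
j(v) = (-31 + v)*(7 + v) (j(v) = (v + 7)*(v + (-1 + 6*(-5))) = (7 + v)*(v + (-1 - 30)) = (7 + v)*(v - 31) = (7 + v)*(-31 + v) = (-31 + v)*(7 + v))
146 + (-14/(-71) + 17/(-26 - 1*(-38)))*j(9) = 146 + (-14/(-71) + 17/(-26 - 1*(-38)))*(-217 + 9² - 24*9) = 146 + (-14*(-1/71) + 17/(-26 + 38))*(-217 + 81 - 216) = 146 + (14/71 + 17/12)*(-352) = 146 + (1375/852)*(-352) = 146 - 121000/213 = -89902/213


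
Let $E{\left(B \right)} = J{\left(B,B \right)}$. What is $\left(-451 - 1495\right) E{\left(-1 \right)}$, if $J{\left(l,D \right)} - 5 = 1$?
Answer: $-11676$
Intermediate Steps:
$J{\left(l,D \right)} = 6$ ($J{\left(l,D \right)} = 5 + 1 = 6$)
$E{\left(B \right)} = 6$
$\left(-451 - 1495\right) E{\left(-1 \right)} = \left(-451 - 1495\right) 6 = \left(-1946\right) 6 = -11676$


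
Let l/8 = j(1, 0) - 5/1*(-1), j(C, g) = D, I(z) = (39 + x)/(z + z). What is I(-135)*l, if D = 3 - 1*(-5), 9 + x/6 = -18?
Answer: 2132/45 ≈ 47.378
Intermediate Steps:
x = -162 (x = -54 + 6*(-18) = -54 - 108 = -162)
I(z) = -123/(2*z) (I(z) = (39 - 162)/(z + z) = -123*1/(2*z) = -123/(2*z))
D = 8 (D = 3 + 5 = 8)
j(C, g) = 8
l = 104 (l = 8*(8 - 5/1*(-1)) = 8*(8 - 5*1*(-1)) = 8*(8 - 5*(-1)) = 8*(8 + 5) = 8*13 = 104)
I(-135)*l = -123/2/(-135)*104 = -123/2*(-1/135)*104 = (41/90)*104 = 2132/45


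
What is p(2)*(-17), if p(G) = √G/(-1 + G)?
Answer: -17*√2 ≈ -24.042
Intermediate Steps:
p(G) = √G/(-1 + G)
p(2)*(-17) = (√2/(-1 + 2))*(-17) = (√2/1)*(-17) = (√2*1)*(-17) = √2*(-17) = -17*√2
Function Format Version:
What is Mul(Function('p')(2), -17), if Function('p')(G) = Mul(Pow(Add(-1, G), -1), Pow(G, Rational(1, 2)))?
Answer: Mul(-17, Pow(2, Rational(1, 2))) ≈ -24.042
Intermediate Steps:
Function('p')(G) = Mul(Pow(G, Rational(1, 2)), Pow(Add(-1, G), -1))
Mul(Function('p')(2), -17) = Mul(Mul(Pow(2, Rational(1, 2)), Pow(Add(-1, 2), -1)), -17) = Mul(Mul(Pow(2, Rational(1, 2)), Pow(1, -1)), -17) = Mul(Mul(Pow(2, Rational(1, 2)), 1), -17) = Mul(Pow(2, Rational(1, 2)), -17) = Mul(-17, Pow(2, Rational(1, 2)))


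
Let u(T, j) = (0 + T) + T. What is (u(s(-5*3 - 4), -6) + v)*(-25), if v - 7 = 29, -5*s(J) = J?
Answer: -1090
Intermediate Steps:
s(J) = -J/5
v = 36 (v = 7 + 29 = 36)
u(T, j) = 2*T (u(T, j) = T + T = 2*T)
(u(s(-5*3 - 4), -6) + v)*(-25) = (2*(-(-5*3 - 4)/5) + 36)*(-25) = (2*(-(-15 - 4)/5) + 36)*(-25) = (2*(-1/5*(-19)) + 36)*(-25) = (2*(19/5) + 36)*(-25) = (38/5 + 36)*(-25) = (218/5)*(-25) = -1090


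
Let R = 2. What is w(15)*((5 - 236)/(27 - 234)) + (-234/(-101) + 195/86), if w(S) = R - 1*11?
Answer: -1090629/199778 ≈ -5.4592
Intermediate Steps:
w(S) = -9 (w(S) = 2 - 1*11 = 2 - 11 = -9)
w(15)*((5 - 236)/(27 - 234)) + (-234/(-101) + 195/86) = -9*(5 - 236)/(27 - 234) + (-234/(-101) + 195/86) = -(-2079)/(-207) + (-234*(-1/101) + 195*(1/86)) = -(-2079)*(-1)/207 + (234/101 + 195/86) = -9*77/69 + 39819/8686 = -231/23 + 39819/8686 = -1090629/199778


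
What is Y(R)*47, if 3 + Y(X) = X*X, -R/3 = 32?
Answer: 433011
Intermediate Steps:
R = -96 (R = -3*32 = -96)
Y(X) = -3 + X**2 (Y(X) = -3 + X*X = -3 + X**2)
Y(R)*47 = (-3 + (-96)**2)*47 = (-3 + 9216)*47 = 9213*47 = 433011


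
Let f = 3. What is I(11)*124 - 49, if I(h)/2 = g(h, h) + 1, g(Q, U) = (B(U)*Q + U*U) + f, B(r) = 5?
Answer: 44591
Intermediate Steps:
g(Q, U) = 3 + U² + 5*Q (g(Q, U) = (5*Q + U*U) + 3 = (5*Q + U²) + 3 = (U² + 5*Q) + 3 = 3 + U² + 5*Q)
I(h) = 8 + 2*h² + 10*h (I(h) = 2*((3 + h² + 5*h) + 1) = 2*(4 + h² + 5*h) = 8 + 2*h² + 10*h)
I(11)*124 - 49 = (8 + 2*11² + 10*11)*124 - 49 = (8 + 2*121 + 110)*124 - 49 = (8 + 242 + 110)*124 - 49 = 360*124 - 49 = 44640 - 49 = 44591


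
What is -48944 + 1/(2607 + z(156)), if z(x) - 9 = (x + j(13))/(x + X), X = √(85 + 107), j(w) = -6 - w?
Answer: -8092412581561652/165340238737 + 1096*√3/165340238737 ≈ -48944.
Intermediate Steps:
X = 8*√3 (X = √192 = 8*√3 ≈ 13.856)
z(x) = 9 + (-19 + x)/(x + 8*√3) (z(x) = 9 + (x + (-6 - 1*13))/(x + 8*√3) = 9 + (x + (-6 - 13))/(x + 8*√3) = 9 + (x - 19)/(x + 8*√3) = 9 + (-19 + x)/(x + 8*√3))
-48944 + 1/(2607 + z(156)) = -48944 + 1/(2607 + (-19 + 10*156 + 72*√3)/(156 + 8*√3)) = -48944 + 1/(2607 + (-19 + 1560 + 72*√3)/(156 + 8*√3)) = -48944 + 1/(2607 + (1541 + 72*√3)/(156 + 8*√3))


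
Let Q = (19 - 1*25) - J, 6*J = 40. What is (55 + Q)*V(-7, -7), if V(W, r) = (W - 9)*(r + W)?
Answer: 28448/3 ≈ 9482.7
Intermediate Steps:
J = 20/3 (J = (⅙)*40 = 20/3 ≈ 6.6667)
Q = -38/3 (Q = (19 - 1*25) - 1*20/3 = (19 - 25) - 20/3 = -6 - 20/3 = -38/3 ≈ -12.667)
V(W, r) = (-9 + W)*(W + r)
(55 + Q)*V(-7, -7) = (55 - 38/3)*((-7)² - 9*(-7) - 9*(-7) - 7*(-7)) = 127*(49 + 63 + 63 + 49)/3 = (127/3)*224 = 28448/3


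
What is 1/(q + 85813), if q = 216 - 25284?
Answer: 1/60745 ≈ 1.6462e-5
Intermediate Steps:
q = -25068
1/(q + 85813) = 1/(-25068 + 85813) = 1/60745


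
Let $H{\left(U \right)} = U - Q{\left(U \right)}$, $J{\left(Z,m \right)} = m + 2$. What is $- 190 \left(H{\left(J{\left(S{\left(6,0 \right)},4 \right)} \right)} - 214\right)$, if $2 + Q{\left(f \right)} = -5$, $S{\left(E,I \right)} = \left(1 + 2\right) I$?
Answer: $38190$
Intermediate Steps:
$S{\left(E,I \right)} = 3 I$
$Q{\left(f \right)} = -7$ ($Q{\left(f \right)} = -2 - 5 = -7$)
$J{\left(Z,m \right)} = 2 + m$
$H{\left(U \right)} = 7 + U$ ($H{\left(U \right)} = U - -7 = U + 7 = 7 + U$)
$- 190 \left(H{\left(J{\left(S{\left(6,0 \right)},4 \right)} \right)} - 214\right) = - 190 \left(\left(7 + \left(2 + 4\right)\right) - 214\right) = - 190 \left(\left(7 + 6\right) - 214\right) = - 190 \left(13 - 214\right) = \left(-190\right) \left(-201\right) = 38190$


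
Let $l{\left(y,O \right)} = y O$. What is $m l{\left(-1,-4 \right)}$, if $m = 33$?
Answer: $132$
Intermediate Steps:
$l{\left(y,O \right)} = O y$
$m l{\left(-1,-4 \right)} = 33 \left(\left(-4\right) \left(-1\right)\right) = 33 \cdot 4 = 132$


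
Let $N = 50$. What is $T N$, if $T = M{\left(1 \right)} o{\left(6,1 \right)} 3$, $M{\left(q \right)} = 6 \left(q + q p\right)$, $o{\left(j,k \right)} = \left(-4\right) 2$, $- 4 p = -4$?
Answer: $-14400$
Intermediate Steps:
$p = 1$ ($p = \left(- \frac{1}{4}\right) \left(-4\right) = 1$)
$o{\left(j,k \right)} = -8$
$M{\left(q \right)} = 12 q$ ($M{\left(q \right)} = 6 \left(q + q 1\right) = 6 \left(q + q\right) = 6 \cdot 2 q = 12 q$)
$T = -288$ ($T = 12 \cdot 1 \left(-8\right) 3 = 12 \left(-8\right) 3 = \left(-96\right) 3 = -288$)
$T N = \left(-288\right) 50 = -14400$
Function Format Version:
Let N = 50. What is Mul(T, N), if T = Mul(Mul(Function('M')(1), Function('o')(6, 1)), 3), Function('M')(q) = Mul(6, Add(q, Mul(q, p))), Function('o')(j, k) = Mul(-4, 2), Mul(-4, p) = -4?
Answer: -14400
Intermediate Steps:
p = 1 (p = Mul(Rational(-1, 4), -4) = 1)
Function('o')(j, k) = -8
Function('M')(q) = Mul(12, q) (Function('M')(q) = Mul(6, Add(q, Mul(q, 1))) = Mul(6, Add(q, q)) = Mul(6, Mul(2, q)) = Mul(12, q))
T = -288 (T = Mul(Mul(Mul(12, 1), -8), 3) = Mul(Mul(12, -8), 3) = Mul(-96, 3) = -288)
Mul(T, N) = Mul(-288, 50) = -14400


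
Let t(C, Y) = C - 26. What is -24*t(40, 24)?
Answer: -336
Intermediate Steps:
t(C, Y) = -26 + C
-24*t(40, 24) = -24*(-26 + 40) = -24*14 = -336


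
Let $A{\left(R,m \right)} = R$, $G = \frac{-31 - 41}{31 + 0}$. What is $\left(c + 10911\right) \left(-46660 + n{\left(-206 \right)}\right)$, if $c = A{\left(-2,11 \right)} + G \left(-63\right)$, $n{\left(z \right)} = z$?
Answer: $- \frac{16061681190}{31} \approx -5.1812 \cdot 10^{8}$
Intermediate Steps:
$G = - \frac{72}{31} \approx -2.3226$
$c = \frac{4474}{31}$ ($c = -2 - - \frac{4536}{31} = -2 + \frac{4536}{31} = \frac{4474}{31} \approx 144.32$)
$\left(c + 10911\right) \left(-46660 + n{\left(-206 \right)}\right) = \left(\frac{4474}{31} + 10911\right) \left(-46660 - 206\right) = \frac{342715}{31} \left(-46866\right) = - \frac{16061681190}{31}$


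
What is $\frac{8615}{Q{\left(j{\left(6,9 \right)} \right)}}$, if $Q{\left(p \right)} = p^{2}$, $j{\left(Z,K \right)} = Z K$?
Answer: $\frac{8615}{2916} \approx 2.9544$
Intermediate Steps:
$j{\left(Z,K \right)} = K Z$
$\frac{8615}{Q{\left(j{\left(6,9 \right)} \right)}} = \frac{8615}{\left(9 \cdot 6\right)^{2}} = \frac{8615}{54^{2}} = \frac{8615}{2916}$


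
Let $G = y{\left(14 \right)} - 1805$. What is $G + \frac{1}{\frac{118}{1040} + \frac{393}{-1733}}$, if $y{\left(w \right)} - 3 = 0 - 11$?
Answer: $- \frac{186032029}{102113} \approx -1821.8$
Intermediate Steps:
$y{\left(w \right)} = -8$ ($y{\left(w \right)} = 3 + \left(0 - 11\right) = 3 - 11 = -8$)
$G = -1813$ ($G = -8 - 1805 = -1813$)
$G + \frac{1}{\frac{118}{1040} + \frac{393}{-1733}} = -1813 + \frac{1}{\frac{118}{1040} + \frac{393}{-1733}} = -1813 + \frac{1}{118 \cdot \frac{1}{1040} + 393 \left(- \frac{1}{1733}\right)} = -1813 + \frac{1}{\frac{59}{520} - \frac{393}{1733}} = -1813 + \frac{1}{- \frac{102113}{901160}} = -1813 - \frac{901160}{102113} = - \frac{186032029}{102113}$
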